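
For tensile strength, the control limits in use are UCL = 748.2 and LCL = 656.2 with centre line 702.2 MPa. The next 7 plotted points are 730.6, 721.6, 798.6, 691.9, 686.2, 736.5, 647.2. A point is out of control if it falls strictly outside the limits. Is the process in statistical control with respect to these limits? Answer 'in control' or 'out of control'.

out of control

Compare each point to [656.2, 748.2]: sample 3 = 798.6 > UCL; sample 7 = 647.2 < LCL.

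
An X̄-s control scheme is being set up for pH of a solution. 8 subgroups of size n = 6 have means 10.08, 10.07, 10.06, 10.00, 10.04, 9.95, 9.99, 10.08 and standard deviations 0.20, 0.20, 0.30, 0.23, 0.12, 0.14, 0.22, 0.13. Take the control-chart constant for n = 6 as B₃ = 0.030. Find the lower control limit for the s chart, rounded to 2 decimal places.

s̄ = (0.20 + 0.20 + 0.30 + 0.23 + 0.12 + 0.14 + 0.22 + 0.13) / 8 = 0.1925
LCL_s = B₃·s̄ = 0.030 × 0.1925 = 0.0058

0.01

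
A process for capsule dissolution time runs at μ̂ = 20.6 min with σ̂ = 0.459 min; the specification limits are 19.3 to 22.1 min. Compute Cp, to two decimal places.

1.02

Cp = (USL − LSL) / (6σ̂) = (22.1 − 19.3) / (6 × 0.459) = 2.8000 / 2.7540 = 1.0167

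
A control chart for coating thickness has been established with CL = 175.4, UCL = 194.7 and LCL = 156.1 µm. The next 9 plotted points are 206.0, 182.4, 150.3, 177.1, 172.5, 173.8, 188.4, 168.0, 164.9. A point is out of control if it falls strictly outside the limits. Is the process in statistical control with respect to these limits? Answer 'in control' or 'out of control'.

out of control

Compare each point to [156.1, 194.7]: sample 1 = 206.0 > UCL; sample 3 = 150.3 < LCL.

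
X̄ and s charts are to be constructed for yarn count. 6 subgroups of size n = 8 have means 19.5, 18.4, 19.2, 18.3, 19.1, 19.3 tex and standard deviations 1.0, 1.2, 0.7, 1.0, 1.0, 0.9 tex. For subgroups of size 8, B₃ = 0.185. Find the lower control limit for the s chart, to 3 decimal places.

0.179

s̄ = (1.0 + 1.2 + 0.7 + 1.0 + 1.0 + 0.9) / 6 = 0.9667
LCL_s = B₃·s̄ = 0.185 × 0.9667 = 0.1788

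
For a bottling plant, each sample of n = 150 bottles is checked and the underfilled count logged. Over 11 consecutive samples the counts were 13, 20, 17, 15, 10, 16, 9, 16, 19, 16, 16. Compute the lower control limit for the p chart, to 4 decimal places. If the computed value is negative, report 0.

p̄ = Σdᵢ / (k·n) = 167 / (11 × 150) = 0.10121
LCL = p̄ − 3·√(p̄(1−p̄)/n) = 0.10121 − 3 × 0.02463 = 0.02733

0.0273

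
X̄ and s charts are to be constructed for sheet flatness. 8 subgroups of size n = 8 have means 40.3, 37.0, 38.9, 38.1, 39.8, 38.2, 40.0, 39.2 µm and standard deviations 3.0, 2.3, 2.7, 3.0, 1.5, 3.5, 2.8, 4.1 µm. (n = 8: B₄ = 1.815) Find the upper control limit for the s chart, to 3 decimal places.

s̄ = (3.0 + 2.3 + 2.7 + 3.0 + 1.5 + 3.5 + 2.8 + 4.1) / 8 = 2.8625
UCL_s = B₄·s̄ = 1.815 × 2.8625 = 5.1954

5.195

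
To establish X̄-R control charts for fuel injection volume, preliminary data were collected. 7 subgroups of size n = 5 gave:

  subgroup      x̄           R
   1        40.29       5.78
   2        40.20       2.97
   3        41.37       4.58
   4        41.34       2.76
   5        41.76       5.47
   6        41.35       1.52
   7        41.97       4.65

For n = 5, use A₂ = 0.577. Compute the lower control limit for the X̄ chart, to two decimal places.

38.90

X̄̄ = (40.29 + 40.20 + 41.37 + 41.34 + 41.76 + 41.35 + 41.97) / 7 = 288.2800 / 7 = 41.1829
R̄ = (5.78 + 2.97 + 4.58 + 2.76 + 5.47 + 1.52 + 4.65) / 7 = 27.7300 / 7 = 3.9614
LCL = X̄̄ − A₂·R̄ = 41.1829 − 0.577 × 3.9614 = 38.8971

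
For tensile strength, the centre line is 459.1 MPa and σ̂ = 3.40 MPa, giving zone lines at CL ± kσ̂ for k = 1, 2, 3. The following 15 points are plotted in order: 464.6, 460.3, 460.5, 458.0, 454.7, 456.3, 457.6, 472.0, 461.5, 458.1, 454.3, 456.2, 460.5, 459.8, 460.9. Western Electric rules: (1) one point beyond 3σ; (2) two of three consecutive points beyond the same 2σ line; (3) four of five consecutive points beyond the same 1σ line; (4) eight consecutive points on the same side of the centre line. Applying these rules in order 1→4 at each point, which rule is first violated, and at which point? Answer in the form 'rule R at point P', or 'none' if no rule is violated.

Zone of each point (C = within 1σ̂, B = 1σ̂–2σ̂, A = 2σ̂–3σ̂, * = beyond 3σ̂; sign = side of CL): 1:+B, 2:+C, 3:+C, 4:-C, 5:-B, 6:-C, 7:-C, 8:+*, 9:+C, 10:-C, 11:-B, 12:-C, 13:+C, 14:+C, 15:+C
Rule 1 (one point beyond the 3σ limits) is satisfied at point 8.

rule 1 at point 8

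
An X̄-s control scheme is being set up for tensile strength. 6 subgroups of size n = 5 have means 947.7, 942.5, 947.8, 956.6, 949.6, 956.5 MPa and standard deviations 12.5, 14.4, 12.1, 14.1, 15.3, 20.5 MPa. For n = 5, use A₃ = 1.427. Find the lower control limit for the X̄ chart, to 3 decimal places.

X̄̄ = (947.7 + 942.5 + 947.8 + 956.6 + 949.6 + 956.5) / 6 = 950.1167
s̄ = (12.5 + 14.4 + 12.1 + 14.1 + 15.3 + 20.5) / 6 = 14.8167
LCL = X̄̄ − A₃·s̄ = 950.1167 − 1.427 × 14.8167 = 928.9733

928.973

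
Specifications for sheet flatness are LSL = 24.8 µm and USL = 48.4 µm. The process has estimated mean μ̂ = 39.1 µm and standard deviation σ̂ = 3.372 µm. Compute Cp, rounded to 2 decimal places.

1.17

Cp = (USL − LSL) / (6σ̂) = (48.4 − 24.8) / (6 × 3.372) = 23.6000 / 20.2320 = 1.1665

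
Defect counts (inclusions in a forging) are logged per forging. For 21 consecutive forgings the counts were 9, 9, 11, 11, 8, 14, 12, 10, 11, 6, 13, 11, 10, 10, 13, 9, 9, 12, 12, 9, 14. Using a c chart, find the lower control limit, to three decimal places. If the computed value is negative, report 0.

0.843

c̄ = (9 + 9 + 11 + 11 + 8 + 14 + 12 + 10 + 11 + 6 + 13 + 11 + 10 + 10 + 13 + 9 + 9 + 12 + 12 + 9 + 14) / 21 = 223 / 21 = 10.6190
LCL = c̄ − 3√c̄ = 10.6190 − 3 × 3.2587 = 0.8430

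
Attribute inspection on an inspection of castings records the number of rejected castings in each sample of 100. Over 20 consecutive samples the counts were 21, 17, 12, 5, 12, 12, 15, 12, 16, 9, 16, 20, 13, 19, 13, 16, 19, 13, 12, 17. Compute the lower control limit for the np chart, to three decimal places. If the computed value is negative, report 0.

p̄ = Σdᵢ / (k·n) = 289 / (20 × 100) = 0.14450
LCL = np̄ − 3·√(np̄(1−p̄)) = 14.4500 − 3 × 3.5160 = 3.9021

3.902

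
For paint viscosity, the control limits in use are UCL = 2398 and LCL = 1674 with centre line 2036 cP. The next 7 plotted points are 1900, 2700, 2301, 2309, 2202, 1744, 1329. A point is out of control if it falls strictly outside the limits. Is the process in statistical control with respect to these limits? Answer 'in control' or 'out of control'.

Compare each point to [1674, 2398]: sample 2 = 2700 > UCL; sample 7 = 1329 < LCL.

out of control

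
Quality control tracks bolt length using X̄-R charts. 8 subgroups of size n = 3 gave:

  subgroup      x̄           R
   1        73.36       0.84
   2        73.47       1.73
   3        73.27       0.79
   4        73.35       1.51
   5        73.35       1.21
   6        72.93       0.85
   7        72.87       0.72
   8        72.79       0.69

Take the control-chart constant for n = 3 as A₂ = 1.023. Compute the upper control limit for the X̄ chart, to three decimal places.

X̄̄ = (73.36 + 73.47 + 73.27 + 73.35 + 73.35 + 72.93 + 72.87 + 72.79) / 8 = 585.3900 / 8 = 73.1737
R̄ = (0.84 + 1.73 + 0.79 + 1.51 + 1.21 + 0.85 + 0.72 + 0.69) / 8 = 8.3400 / 8 = 1.0425
UCL = X̄̄ + A₂·R̄ = 73.1737 + 1.023 × 1.0425 = 74.2402

74.240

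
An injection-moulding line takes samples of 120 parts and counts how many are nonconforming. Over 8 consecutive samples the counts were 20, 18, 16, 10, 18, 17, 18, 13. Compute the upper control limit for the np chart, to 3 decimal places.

p̄ = Σdᵢ / (k·n) = 130 / (8 × 120) = 0.13542
UCL = np̄ + 3·√(np̄(1−p̄)) = 16.2500 + 3 × √(16.2500×0.86458) = 16.2500 + 3 × 3.7483 = 27.4948

27.495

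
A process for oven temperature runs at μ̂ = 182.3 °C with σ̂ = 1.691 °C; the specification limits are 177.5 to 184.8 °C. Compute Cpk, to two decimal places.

0.49

Cpu = (USL − μ̂) / (3σ̂) = (184.8 − 182.3) / (3 × 1.691) = 0.4928; Cpl = (μ̂ − LSL) / (3σ̂) = (182.3 − 177.5) / (3 × 1.691) = 0.9462; Cpk = min(Cpu, Cpl) = 0.4928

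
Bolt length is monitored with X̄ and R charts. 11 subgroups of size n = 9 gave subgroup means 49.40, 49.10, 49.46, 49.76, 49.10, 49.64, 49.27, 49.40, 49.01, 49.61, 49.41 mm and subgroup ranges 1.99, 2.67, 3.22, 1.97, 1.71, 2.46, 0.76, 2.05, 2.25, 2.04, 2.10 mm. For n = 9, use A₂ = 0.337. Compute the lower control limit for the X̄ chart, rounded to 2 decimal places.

X̄̄ = (49.40 + 49.10 + 49.46 + 49.76 + 49.10 + 49.64 + 49.27 + 49.40 + 49.01 + 49.61 + 49.41) / 11 = 543.1600 / 11 = 49.3782
R̄ = (1.99 + 2.67 + 3.22 + 1.97 + 1.71 + 2.46 + 0.76 + 2.05 + 2.25 + 2.04 + 2.10) / 11 = 23.2200 / 11 = 2.1109
LCL = X̄̄ − A₂·R̄ = 49.3782 − 0.337 × 2.1109 = 48.6668

48.67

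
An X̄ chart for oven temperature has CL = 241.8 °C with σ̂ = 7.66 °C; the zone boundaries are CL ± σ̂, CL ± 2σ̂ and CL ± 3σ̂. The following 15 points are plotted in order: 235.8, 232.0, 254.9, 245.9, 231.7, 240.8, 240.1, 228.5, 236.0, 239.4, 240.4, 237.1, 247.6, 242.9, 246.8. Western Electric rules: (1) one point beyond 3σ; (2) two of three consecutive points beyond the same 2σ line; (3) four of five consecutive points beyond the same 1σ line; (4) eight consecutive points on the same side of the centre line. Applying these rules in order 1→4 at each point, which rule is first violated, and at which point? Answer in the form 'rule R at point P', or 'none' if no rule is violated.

Zone of each point (C = within 1σ̂, B = 1σ̂–2σ̂, A = 2σ̂–3σ̂, * = beyond 3σ̂; sign = side of CL): 1:-C, 2:-B, 3:+B, 4:+C, 5:-B, 6:-C, 7:-C, 8:-B, 9:-C, 10:-C, 11:-C, 12:-C, 13:+C, 14:+C, 15:+C
Rule 4 (eight consecutive points on the same side of the centre line) is satisfied at point 12.

rule 4 at point 12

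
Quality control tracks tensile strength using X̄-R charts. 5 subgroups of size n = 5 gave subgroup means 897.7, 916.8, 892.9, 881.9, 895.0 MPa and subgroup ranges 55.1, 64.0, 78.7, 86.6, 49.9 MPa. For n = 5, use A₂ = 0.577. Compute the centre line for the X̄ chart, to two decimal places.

896.86

X̄̄ = (897.7 + 916.8 + 892.9 + 881.9 + 895.0) / 5 = 4484.3000 / 5 = 896.8600
CL = X̄̄ = 896.8600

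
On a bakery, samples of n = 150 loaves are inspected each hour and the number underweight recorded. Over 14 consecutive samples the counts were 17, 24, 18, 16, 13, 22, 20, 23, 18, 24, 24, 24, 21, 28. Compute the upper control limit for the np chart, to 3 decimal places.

p̄ = Σdᵢ / (k·n) = 292 / (14 × 150) = 0.13905
UCL = np̄ + 3·√(np̄(1−p̄)) = 20.8571 + 3 × √(20.8571×0.86095) = 20.8571 + 3 × 4.2376 = 33.5699

33.570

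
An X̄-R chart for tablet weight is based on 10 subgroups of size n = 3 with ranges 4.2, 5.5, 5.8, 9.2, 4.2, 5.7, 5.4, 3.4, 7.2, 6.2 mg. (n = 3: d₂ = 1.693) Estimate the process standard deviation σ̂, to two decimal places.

R̄ = (4.2 + 5.5 + 5.8 + 9.2 + 4.2 + 5.7 + 5.4 + 3.4 + 7.2 + 6.2) / 10 = 5.6800
σ̂ = R̄ / d₂ = 5.6800 / 1.693 = 3.3550

3.35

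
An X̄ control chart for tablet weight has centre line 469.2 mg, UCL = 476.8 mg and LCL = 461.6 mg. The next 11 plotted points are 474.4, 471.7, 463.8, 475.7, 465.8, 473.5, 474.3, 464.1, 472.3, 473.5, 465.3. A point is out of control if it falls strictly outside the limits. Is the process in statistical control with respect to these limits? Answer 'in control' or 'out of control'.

All 11 points lie within [461.6, 476.8].

in control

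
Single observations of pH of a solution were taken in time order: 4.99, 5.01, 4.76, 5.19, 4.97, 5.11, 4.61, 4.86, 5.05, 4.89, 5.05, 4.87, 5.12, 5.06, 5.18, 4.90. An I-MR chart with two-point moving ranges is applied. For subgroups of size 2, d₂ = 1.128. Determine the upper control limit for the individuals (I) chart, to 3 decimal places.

X̄ = (4.99 + 5.01 + 4.76 + 5.19 + 4.97 + 5.11 + 4.61 + 4.86 + 5.05 + 4.89 + 5.05 + 4.87 + 5.12 + 5.06 + 5.18 + 4.90) / 16 = 4.9763
Moving ranges: 0.02, 0.25, 0.43, 0.22, 0.14, 0.50, 0.25, 0.19, 0.16, 0.16, 0.18, 0.25, 0.06, 0.12, 0.28; M̄R̄ = 3.2100 / 15 = 0.2140
UCL = X̄ + 3·M̄R̄/d₂ = 4.9763 + 3 × 0.2140 / 1.128 = 5.5454

5.545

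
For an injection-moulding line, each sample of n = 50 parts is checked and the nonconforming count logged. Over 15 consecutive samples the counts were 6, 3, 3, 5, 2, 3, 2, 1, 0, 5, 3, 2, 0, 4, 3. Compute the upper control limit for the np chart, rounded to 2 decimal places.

p̄ = Σdᵢ / (k·n) = 42 / (15 × 50) = 0.05600
UCL = np̄ + 3·√(np̄(1−p̄)) = 2.8000 + 3 × √(2.8000×0.94400) = 2.8000 + 3 × 1.6258 = 7.6774

7.68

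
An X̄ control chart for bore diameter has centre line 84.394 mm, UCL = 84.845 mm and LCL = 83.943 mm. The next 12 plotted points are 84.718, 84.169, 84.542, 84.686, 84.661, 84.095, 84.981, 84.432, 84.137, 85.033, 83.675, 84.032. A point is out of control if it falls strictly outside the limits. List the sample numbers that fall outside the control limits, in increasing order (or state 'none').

Compare each point to [83.943, 84.845]: sample 7 = 84.981 > UCL; sample 10 = 85.033 > UCL; sample 11 = 83.675 < LCL.

7, 10, 11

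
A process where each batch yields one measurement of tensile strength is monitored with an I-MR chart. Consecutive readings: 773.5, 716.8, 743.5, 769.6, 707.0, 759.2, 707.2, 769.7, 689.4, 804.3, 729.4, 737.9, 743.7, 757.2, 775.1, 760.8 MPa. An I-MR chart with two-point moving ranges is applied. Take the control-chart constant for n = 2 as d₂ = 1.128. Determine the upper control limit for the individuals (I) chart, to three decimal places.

865.118

X̄ = (773.5 + 716.8 + 743.5 + 769.6 + 707.0 + 759.2 + 707.2 + 769.7 + 689.4 + 804.3 + 729.4 + 737.9 + 743.7 + 757.2 + 775.1 + 760.8) / 16 = 746.5187
Moving ranges: 56.7, 26.7, 26.1, 62.6, 52.2, 52.0, 62.5, 80.3, 114.9, 74.9, 8.5, 5.8, 13.5, 17.9, 14.3; M̄R̄ = 668.9000 / 15 = 44.5933
UCL = X̄ + 3·M̄R̄/d₂ = 746.5187 + 3 × 44.5933 / 1.128 = 865.1180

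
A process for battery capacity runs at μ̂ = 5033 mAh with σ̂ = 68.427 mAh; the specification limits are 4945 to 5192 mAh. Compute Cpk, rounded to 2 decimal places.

0.43

Cpu = (USL − μ̂) / (3σ̂) = (5192 − 5033) / (3 × 68.427) = 0.7745; Cpl = (μ̂ − LSL) / (3σ̂) = (5033 − 4945) / (3 × 68.427) = 0.4287; Cpk = min(Cpu, Cpl) = 0.4287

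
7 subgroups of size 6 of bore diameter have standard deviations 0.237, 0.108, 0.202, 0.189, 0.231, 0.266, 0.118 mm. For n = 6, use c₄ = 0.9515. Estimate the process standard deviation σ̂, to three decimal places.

s̄ = (0.237 + 0.108 + 0.202 + 0.189 + 0.231 + 0.266 + 0.118) / 7 = 0.1930
σ̂ = s̄ / c₄ = 0.1930 / 0.9515 = 0.2028

0.203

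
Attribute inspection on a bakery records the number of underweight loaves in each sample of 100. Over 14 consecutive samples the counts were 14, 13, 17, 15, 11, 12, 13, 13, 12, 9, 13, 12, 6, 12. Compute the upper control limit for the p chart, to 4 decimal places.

p̄ = Σdᵢ / (k·n) = 172 / (14 × 100) = 0.12286
UCL = p̄ + 3·√(p̄(1−p̄)/n) = 0.12286 + 3 × √(0.12286×0.87714/100) = 0.12286 + 3 × 0.03283 = 0.22134

0.2213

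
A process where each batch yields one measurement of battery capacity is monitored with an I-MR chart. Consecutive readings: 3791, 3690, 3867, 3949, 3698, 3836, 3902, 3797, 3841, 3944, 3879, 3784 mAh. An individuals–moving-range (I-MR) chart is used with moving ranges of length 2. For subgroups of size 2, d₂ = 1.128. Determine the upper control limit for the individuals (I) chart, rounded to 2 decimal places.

4128.16

X̄ = (3791 + 3690 + 3867 + 3949 + 3698 + 3836 + 3902 + 3797 + 3841 + 3944 + 3879 + 3784) / 12 = 3831.5000
Moving ranges: 101, 177, 82, 251, 138, 66, 105, 44, 103, 65, 95; M̄R̄ = 1227.0000 / 11 = 111.5455
UCL = X̄ + 3·M̄R̄/d₂ = 3831.5000 + 3 × 111.5455 / 1.128 = 4128.1634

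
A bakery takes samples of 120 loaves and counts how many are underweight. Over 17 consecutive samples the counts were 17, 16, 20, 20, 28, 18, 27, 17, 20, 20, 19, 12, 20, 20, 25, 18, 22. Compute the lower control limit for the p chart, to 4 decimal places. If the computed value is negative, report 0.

0.0642

p̄ = Σdᵢ / (k·n) = 339 / (17 × 120) = 0.16618
LCL = p̄ − 3·√(p̄(1−p̄)/n) = 0.16618 − 3 × 0.03398 = 0.06423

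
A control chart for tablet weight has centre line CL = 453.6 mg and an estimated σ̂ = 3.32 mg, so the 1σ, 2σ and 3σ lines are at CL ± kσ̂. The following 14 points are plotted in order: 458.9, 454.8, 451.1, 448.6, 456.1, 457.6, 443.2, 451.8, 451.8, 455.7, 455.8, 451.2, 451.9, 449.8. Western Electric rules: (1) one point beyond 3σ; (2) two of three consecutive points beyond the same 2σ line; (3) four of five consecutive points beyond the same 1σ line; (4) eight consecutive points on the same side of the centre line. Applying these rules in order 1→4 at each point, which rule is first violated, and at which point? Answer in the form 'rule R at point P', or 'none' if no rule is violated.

Zone of each point (C = within 1σ̂, B = 1σ̂–2σ̂, A = 2σ̂–3σ̂, * = beyond 3σ̂; sign = side of CL): 1:+B, 2:+C, 3:-C, 4:-B, 5:+C, 6:+B, 7:-*, 8:-C, 9:-C, 10:+C, 11:+C, 12:-C, 13:-C, 14:-B
Rule 1 (one point beyond the 3σ limits) is satisfied at point 7.

rule 1 at point 7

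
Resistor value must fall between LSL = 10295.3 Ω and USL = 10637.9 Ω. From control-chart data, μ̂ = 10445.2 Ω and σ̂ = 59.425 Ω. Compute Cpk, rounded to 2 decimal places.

Cpu = (USL − μ̂) / (3σ̂) = (10637.9 − 10445.2) / (3 × 59.425) = 1.0809; Cpl = (μ̂ − LSL) / (3σ̂) = (10445.2 − 10295.3) / (3 × 59.425) = 0.8408; Cpk = min(Cpu, Cpl) = 0.8408

0.84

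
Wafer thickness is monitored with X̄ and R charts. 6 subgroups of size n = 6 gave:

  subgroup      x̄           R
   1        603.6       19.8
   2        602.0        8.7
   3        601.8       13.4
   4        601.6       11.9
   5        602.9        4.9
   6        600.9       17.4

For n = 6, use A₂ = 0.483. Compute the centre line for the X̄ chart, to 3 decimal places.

602.133

X̄̄ = (603.6 + 602.0 + 601.8 + 601.6 + 602.9 + 600.9) / 6 = 3612.8000 / 6 = 602.1333
CL = X̄̄ = 602.1333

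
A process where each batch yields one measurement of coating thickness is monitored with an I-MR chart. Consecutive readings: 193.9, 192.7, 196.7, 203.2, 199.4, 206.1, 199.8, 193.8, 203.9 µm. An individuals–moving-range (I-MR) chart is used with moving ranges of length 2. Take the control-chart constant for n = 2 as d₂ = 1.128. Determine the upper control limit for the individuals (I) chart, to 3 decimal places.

213.660

X̄ = (193.9 + 192.7 + 196.7 + 203.2 + 199.4 + 206.1 + 199.8 + 193.8 + 203.9) / 9 = 198.8333
Moving ranges: 1.2, 4.0, 6.5, 3.8, 6.7, 6.3, 6.0, 10.1; M̄R̄ = 44.6000 / 8 = 5.5750
UCL = X̄ + 3·M̄R̄/d₂ = 198.8333 + 3 × 5.5750 / 1.128 = 213.6605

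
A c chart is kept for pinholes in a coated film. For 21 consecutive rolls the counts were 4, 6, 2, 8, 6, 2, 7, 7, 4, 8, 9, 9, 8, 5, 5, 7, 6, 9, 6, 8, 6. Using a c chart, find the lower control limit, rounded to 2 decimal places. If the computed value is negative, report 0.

c̄ = (4 + 6 + 2 + 8 + 6 + 2 + 7 + 7 + 4 + 8 + 9 + 9 + 8 + 5 + 5 + 7 + 6 + 9 + 6 + 8 + 6) / 21 = 132 / 21 = 6.2857
LCL = c̄ − 3√c̄ = 6.2857 − 3 × 2.5071 = -1.2357 → 0 (cannot be negative)

0.00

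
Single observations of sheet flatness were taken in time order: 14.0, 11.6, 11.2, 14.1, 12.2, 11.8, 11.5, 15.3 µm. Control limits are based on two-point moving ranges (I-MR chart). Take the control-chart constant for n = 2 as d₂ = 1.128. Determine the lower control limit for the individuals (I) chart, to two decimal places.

8.12

X̄ = (14.0 + 11.6 + 11.2 + 14.1 + 12.2 + 11.8 + 11.5 + 15.3) / 8 = 12.7125
Moving ranges: 2.4, 0.4, 2.9, 1.9, 0.4, 0.3, 3.8; M̄R̄ = 12.1000 / 7 = 1.7286
LCL = X̄ − 3·M̄R̄/d₂ = 12.7125 − 3 × 1.7286 / 1.128 = 8.1152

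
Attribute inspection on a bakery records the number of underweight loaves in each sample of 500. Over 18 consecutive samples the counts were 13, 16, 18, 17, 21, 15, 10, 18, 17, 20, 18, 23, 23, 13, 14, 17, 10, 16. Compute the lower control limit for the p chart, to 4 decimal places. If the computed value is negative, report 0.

p̄ = Σdᵢ / (k·n) = 299 / (18 × 500) = 0.03322
LCL = p̄ − 3·√(p̄(1−p̄)/n) = 0.03322 − 3 × 0.00801 = 0.00918

0.0092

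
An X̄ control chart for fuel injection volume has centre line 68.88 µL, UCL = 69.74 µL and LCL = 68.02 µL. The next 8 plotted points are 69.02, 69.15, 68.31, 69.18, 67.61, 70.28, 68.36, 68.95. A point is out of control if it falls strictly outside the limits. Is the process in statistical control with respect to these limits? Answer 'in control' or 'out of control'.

out of control

Compare each point to [68.02, 69.74]: sample 5 = 67.61 < LCL; sample 6 = 70.28 > UCL.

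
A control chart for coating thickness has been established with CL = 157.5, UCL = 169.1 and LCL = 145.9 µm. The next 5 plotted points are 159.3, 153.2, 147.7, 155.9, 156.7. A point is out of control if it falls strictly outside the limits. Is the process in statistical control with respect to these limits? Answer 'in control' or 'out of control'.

in control

All 5 points lie within [145.9, 169.1].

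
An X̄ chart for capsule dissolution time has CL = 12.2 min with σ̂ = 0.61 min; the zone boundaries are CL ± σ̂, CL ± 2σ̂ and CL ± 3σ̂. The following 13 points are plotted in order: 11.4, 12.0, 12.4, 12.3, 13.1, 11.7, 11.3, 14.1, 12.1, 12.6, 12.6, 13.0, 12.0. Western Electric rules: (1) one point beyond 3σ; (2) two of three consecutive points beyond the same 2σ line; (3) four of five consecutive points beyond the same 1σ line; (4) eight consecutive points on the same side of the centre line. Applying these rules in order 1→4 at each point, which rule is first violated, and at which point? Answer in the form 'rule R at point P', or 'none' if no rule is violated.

rule 1 at point 8

Zone of each point (C = within 1σ̂, B = 1σ̂–2σ̂, A = 2σ̂–3σ̂, * = beyond 3σ̂; sign = side of CL): 1:-B, 2:-C, 3:+C, 4:+C, 5:+B, 6:-C, 7:-B, 8:+*, 9:-C, 10:+C, 11:+C, 12:+B, 13:-C
Rule 1 (one point beyond the 3σ limits) is satisfied at point 8.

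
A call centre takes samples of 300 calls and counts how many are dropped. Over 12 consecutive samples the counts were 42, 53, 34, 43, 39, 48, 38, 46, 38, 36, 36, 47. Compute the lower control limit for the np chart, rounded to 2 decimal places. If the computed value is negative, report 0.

23.70

p̄ = Σdᵢ / (k·n) = 500 / (12 × 300) = 0.13889
LCL = np̄ − 3·√(np̄(1−p̄)) = 41.6667 − 3 × 5.9900 = 23.6968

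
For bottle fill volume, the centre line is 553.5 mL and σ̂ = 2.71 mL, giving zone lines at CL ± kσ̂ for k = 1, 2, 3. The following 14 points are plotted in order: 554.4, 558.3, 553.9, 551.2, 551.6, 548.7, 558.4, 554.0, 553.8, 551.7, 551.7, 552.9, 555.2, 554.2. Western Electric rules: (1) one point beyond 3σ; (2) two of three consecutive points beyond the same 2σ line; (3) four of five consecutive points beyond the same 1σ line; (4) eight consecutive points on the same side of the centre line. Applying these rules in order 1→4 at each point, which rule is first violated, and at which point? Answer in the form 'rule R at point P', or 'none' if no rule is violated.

Zone of each point (C = within 1σ̂, B = 1σ̂–2σ̂, A = 2σ̂–3σ̂, * = beyond 3σ̂; sign = side of CL): 1:+C, 2:+B, 3:+C, 4:-C, 5:-C, 6:-B, 7:+B, 8:+C, 9:+C, 10:-C, 11:-C, 12:-C, 13:+C, 14:+C
No rule fires across all 14 points.

none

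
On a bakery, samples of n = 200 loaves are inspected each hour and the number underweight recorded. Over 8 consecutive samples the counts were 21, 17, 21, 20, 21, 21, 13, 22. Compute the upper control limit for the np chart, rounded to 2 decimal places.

p̄ = Σdᵢ / (k·n) = 156 / (8 × 200) = 0.09750
UCL = np̄ + 3·√(np̄(1−p̄)) = 19.5000 + 3 × √(19.5000×0.90250) = 19.5000 + 3 × 4.1951 = 32.0853

32.09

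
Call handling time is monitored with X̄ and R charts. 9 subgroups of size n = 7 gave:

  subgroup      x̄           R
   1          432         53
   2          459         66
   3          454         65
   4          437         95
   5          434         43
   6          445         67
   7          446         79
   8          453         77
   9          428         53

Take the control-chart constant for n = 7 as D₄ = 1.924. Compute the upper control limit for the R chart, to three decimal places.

127.839

R̄ = (53 + 66 + 65 + 95 + 43 + 67 + 79 + 77 + 53) / 9 = 598.0000 / 9 = 66.4444
UCL_R = D₄·R̄ = 1.924 × 66.4444 = 127.8391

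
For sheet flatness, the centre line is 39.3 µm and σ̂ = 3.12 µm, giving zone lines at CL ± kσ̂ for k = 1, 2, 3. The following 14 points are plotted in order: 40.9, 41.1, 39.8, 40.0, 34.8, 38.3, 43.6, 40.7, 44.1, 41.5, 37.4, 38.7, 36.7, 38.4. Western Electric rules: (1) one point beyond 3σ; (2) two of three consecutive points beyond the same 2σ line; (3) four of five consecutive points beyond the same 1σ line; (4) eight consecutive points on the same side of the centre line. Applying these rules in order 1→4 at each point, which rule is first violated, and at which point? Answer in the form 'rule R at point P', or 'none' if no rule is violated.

Zone of each point (C = within 1σ̂, B = 1σ̂–2σ̂, A = 2σ̂–3σ̂, * = beyond 3σ̂; sign = side of CL): 1:+C, 2:+C, 3:+C, 4:+C, 5:-B, 6:-C, 7:+B, 8:+C, 9:+B, 10:+C, 11:-C, 12:-C, 13:-C, 14:-C
No rule fires across all 14 points.

none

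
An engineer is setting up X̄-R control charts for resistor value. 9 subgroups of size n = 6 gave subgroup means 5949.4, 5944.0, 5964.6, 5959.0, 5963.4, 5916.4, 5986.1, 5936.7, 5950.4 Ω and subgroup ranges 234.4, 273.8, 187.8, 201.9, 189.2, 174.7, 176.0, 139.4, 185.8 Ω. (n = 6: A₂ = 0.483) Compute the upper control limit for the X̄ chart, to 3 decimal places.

X̄̄ = (5949.4 + 5944.0 + 5964.6 + 5959.0 + 5963.4 + 5916.4 + 5986.1 + 5936.7 + 5950.4) / 9 = 53570.0000 / 9 = 5952.2222
R̄ = (234.4 + 273.8 + 187.8 + 201.9 + 189.2 + 174.7 + 176.0 + 139.4 + 185.8) / 9 = 1763.0000 / 9 = 195.8889
UCL = X̄̄ + A₂·R̄ = 5952.2222 + 0.483 × 195.8889 = 6046.8366

6046.837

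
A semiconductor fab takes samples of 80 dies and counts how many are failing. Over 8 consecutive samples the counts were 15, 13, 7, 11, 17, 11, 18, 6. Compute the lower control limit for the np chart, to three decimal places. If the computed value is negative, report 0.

2.587

p̄ = Σdᵢ / (k·n) = 98 / (8 × 80) = 0.15313
LCL = np̄ − 3·√(np̄(1−p̄)) = 12.2500 − 3 × 3.2209 = 2.5873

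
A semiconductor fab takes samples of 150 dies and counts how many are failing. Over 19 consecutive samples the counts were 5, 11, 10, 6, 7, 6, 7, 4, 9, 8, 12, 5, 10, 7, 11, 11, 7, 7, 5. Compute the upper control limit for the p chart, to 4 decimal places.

0.1063

p̄ = Σdᵢ / (k·n) = 148 / (19 × 150) = 0.05193
UCL = p̄ + 3·√(p̄(1−p̄)/n) = 0.05193 + 3 × √(0.05193×0.94807/150) = 0.05193 + 3 × 0.01812 = 0.10628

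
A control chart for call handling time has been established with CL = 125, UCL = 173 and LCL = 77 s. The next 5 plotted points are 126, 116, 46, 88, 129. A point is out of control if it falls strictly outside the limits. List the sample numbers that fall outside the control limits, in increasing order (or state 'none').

3

Compare each point to [77, 173]: sample 3 = 46 < LCL.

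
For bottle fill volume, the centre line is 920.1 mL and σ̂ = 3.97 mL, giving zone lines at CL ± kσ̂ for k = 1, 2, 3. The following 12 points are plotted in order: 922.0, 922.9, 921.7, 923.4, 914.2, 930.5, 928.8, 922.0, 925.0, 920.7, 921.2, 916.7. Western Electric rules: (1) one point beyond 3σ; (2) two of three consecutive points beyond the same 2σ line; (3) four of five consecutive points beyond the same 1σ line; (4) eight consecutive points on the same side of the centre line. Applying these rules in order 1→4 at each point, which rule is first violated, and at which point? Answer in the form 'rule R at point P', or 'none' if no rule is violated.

Zone of each point (C = within 1σ̂, B = 1σ̂–2σ̂, A = 2σ̂–3σ̂, * = beyond 3σ̂; sign = side of CL): 1:+C, 2:+C, 3:+C, 4:+C, 5:-B, 6:+A, 7:+A, 8:+C, 9:+B, 10:+C, 11:+C, 12:-C
Rule 2 (two of three consecutive points beyond the same 2σ limit) is satisfied at point 7.

rule 2 at point 7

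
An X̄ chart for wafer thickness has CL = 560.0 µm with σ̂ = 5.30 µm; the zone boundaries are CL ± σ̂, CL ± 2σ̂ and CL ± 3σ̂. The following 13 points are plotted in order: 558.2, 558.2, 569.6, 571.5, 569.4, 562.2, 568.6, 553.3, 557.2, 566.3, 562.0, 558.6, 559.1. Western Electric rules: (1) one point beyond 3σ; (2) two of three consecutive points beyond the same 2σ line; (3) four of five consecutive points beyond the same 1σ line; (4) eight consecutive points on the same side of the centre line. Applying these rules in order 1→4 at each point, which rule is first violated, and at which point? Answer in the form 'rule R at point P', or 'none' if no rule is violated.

Zone of each point (C = within 1σ̂, B = 1σ̂–2σ̂, A = 2σ̂–3σ̂, * = beyond 3σ̂; sign = side of CL): 1:-C, 2:-C, 3:+B, 4:+A, 5:+B, 6:+C, 7:+B, 8:-B, 9:-C, 10:+B, 11:+C, 12:-C, 13:-C
Rule 3 (four of five consecutive points beyond the same 1σ limit) is satisfied at point 7.

rule 3 at point 7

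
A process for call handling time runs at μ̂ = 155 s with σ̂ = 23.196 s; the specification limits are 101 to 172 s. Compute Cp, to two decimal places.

Cp = (USL − LSL) / (6σ̂) = (172 − 101) / (6 × 23.196) = 71.0000 / 139.1760 = 0.5101

0.51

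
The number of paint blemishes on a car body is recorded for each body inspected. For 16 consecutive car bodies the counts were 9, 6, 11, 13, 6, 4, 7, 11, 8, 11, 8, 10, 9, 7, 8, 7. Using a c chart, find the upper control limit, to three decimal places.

c̄ = (9 + 6 + 11 + 13 + 6 + 4 + 7 + 11 + 8 + 11 + 8 + 10 + 9 + 7 + 8 + 7) / 16 = 135 / 16 = 8.4375
UCL = c̄ + 3√c̄ = 8.4375 + 3 × √8.4375 = 8.4375 + 3 × 2.9047 = 17.1517

17.152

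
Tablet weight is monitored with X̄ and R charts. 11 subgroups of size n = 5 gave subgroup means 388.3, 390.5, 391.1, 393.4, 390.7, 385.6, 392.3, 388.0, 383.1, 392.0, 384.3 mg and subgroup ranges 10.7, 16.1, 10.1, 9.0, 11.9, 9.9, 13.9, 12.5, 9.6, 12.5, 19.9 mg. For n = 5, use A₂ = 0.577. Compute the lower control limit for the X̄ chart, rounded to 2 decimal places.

381.89

X̄̄ = (388.3 + 390.5 + 391.1 + 393.4 + 390.7 + 385.6 + 392.3 + 388.0 + 383.1 + 392.0 + 384.3) / 11 = 4279.3000 / 11 = 389.0273
R̄ = (10.7 + 16.1 + 10.1 + 9.0 + 11.9 + 9.9 + 13.9 + 12.5 + 9.6 + 12.5 + 19.9) / 11 = 136.1000 / 11 = 12.3727
LCL = X̄̄ − A₂·R̄ = 389.0273 − 0.577 × 12.3727 = 381.8882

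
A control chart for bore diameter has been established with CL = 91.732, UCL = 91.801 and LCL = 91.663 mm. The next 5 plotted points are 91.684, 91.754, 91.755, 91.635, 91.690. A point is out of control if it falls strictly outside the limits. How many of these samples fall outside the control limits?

1

Compare each point to [91.663, 91.801]: sample 4 = 91.635 < LCL.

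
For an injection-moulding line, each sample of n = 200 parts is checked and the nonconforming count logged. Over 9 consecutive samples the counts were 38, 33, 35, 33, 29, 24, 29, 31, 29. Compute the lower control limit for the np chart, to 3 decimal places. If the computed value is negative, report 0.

15.823

p̄ = Σdᵢ / (k·n) = 281 / (9 × 200) = 0.15611
LCL = np̄ − 3·√(np̄(1−p̄)) = 31.2222 − 3 × 5.1330 = 15.8231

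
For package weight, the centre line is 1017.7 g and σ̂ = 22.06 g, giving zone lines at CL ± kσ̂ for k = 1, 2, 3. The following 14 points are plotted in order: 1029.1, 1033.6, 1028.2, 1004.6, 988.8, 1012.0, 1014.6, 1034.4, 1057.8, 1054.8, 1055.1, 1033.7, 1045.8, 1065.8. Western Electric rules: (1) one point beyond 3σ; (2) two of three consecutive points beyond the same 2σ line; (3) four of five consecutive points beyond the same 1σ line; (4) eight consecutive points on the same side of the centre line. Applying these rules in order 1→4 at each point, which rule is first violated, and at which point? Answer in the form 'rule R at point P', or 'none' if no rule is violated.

rule 3 at point 13

Zone of each point (C = within 1σ̂, B = 1σ̂–2σ̂, A = 2σ̂–3σ̂, * = beyond 3σ̂; sign = side of CL): 1:+C, 2:+C, 3:+C, 4:-C, 5:-B, 6:-C, 7:-C, 8:+C, 9:+B, 10:+B, 11:+B, 12:+C, 13:+B, 14:+A
Rule 3 (four of five consecutive points beyond the same 1σ limit) is satisfied at point 13.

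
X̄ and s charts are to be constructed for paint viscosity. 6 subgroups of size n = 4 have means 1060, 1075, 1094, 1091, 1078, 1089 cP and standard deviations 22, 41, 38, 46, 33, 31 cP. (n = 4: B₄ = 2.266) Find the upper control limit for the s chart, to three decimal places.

s̄ = (22 + 41 + 38 + 46 + 33 + 31) / 6 = 35.1667
UCL_s = B₄·s̄ = 2.266 × 35.1667 = 79.6877

79.688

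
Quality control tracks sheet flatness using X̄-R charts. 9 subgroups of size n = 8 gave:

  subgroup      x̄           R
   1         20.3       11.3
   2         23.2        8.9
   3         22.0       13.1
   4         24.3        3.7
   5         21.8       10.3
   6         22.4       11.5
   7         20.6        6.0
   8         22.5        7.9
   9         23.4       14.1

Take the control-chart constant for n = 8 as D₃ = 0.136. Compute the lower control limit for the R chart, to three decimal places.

R̄ = (11.3 + 8.9 + 13.1 + 3.7 + 10.3 + 11.5 + 6.0 + 7.9 + 14.1) / 9 = 86.8000 / 9 = 9.6444
LCL_R = D₃·R̄ = 0.136 × 9.6444 = 1.3116

1.312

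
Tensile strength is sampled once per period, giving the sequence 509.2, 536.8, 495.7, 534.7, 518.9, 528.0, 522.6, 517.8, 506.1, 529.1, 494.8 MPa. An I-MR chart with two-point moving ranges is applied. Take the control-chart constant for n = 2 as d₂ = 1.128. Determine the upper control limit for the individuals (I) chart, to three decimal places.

X̄ = (509.2 + 536.8 + 495.7 + 534.7 + 518.9 + 528.0 + 522.6 + 517.8 + 506.1 + 529.1 + 494.8) / 11 = 517.6091
Moving ranges: 27.6, 41.1, 39.0, 15.8, 9.1, 5.4, 4.8, 11.7, 23.0, 34.3; M̄R̄ = 211.8000 / 10 = 21.1800
UCL = X̄ + 3·M̄R̄/d₂ = 517.6091 + 3 × 21.1800 / 1.128 = 573.9389

573.939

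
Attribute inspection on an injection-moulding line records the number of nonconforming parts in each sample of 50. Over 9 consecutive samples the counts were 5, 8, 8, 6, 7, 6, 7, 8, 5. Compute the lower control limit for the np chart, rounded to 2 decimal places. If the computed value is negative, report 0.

p̄ = Σdᵢ / (k·n) = 60 / (9 × 50) = 0.13333
LCL = np̄ − 3·√(np̄(1−p̄)) = 6.6667 − 3 × 2.4037 = -0.5444 → 0 (negative, so LCL = 0)

0.00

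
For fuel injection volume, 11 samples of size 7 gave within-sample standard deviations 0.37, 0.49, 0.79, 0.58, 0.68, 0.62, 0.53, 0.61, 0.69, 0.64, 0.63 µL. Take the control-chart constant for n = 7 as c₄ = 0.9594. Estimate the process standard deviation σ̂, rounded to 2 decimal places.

0.63

s̄ = (0.37 + 0.49 + 0.79 + 0.58 + 0.68 + 0.62 + 0.53 + 0.61 + 0.69 + 0.64 + 0.63) / 11 = 0.6027
σ̂ = s̄ / c₄ = 0.6027 / 0.9594 = 0.6282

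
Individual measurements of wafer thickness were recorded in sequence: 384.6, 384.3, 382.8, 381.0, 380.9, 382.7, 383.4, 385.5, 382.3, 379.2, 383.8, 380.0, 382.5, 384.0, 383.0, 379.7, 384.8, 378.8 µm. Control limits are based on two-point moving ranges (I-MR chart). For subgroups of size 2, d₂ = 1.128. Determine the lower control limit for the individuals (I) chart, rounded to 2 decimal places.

375.77

X̄ = (384.6 + 384.3 + 382.8 + 381.0 + 380.9 + 382.7 + 383.4 + 385.5 + 382.3 + 379.2 + 383.8 + 380.0 + 382.5 + 384.0 + 383.0 + 379.7 + 384.8 + 378.8) / 18 = 382.4056
Moving ranges: 0.3, 1.5, 1.8, 0.1, 1.8, 0.7, 2.1, 3.2, 3.1, 4.6, 3.8, 2.5, 1.5, 1.0, 3.3, 5.1, 6.0; M̄R̄ = 42.4000 / 17 = 2.4941
LCL = X̄ − 3·M̄R̄/d₂ = 382.4056 − 3 × 2.4941 / 1.128 = 375.7723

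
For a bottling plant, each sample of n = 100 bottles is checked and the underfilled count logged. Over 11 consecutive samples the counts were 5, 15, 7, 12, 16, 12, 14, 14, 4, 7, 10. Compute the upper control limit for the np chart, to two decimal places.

p̄ = Σdᵢ / (k·n) = 116 / (11 × 100) = 0.10545
UCL = np̄ + 3·√(np̄(1−p̄)) = 10.5455 + 3 × √(10.5455×0.89455) = 10.5455 + 3 × 3.0714 = 19.7596

19.76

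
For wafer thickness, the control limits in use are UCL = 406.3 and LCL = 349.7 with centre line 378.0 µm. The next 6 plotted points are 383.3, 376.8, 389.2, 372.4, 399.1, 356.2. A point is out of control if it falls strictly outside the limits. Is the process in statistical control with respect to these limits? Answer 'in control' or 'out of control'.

in control

All 6 points lie within [349.7, 406.3].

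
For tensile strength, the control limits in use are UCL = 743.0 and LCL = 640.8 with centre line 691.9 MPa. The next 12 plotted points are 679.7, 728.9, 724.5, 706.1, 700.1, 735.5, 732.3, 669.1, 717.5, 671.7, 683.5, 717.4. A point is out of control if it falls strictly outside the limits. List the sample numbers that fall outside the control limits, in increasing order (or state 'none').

All 12 points lie within [640.8, 743.0].

none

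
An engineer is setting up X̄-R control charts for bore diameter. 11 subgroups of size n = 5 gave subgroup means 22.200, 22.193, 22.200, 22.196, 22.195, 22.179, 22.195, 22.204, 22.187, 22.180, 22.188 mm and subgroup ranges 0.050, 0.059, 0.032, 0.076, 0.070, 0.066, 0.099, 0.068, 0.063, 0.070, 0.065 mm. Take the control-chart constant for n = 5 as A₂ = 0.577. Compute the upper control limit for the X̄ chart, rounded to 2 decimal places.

22.23

X̄̄ = (22.200 + 22.193 + 22.200 + 22.196 + 22.195 + 22.179 + 22.195 + 22.204 + 22.187 + 22.180 + 22.188) / 11 = 244.1170 / 11 = 22.1925
R̄ = (0.050 + 0.059 + 0.032 + 0.076 + 0.070 + 0.066 + 0.099 + 0.068 + 0.063 + 0.070 + 0.065) / 11 = 0.7180 / 11 = 0.0653
UCL = X̄̄ + A₂·R̄ = 22.1925 + 0.577 × 0.0653 = 22.2301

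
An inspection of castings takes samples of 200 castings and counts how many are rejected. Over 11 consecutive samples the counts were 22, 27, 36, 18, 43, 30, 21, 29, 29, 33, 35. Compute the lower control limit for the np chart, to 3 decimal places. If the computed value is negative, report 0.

p̄ = Σdᵢ / (k·n) = 323 / (11 × 200) = 0.14682
LCL = np̄ − 3·√(np̄(1−p̄)) = 29.3636 − 3 × 5.0052 = 14.3479

14.348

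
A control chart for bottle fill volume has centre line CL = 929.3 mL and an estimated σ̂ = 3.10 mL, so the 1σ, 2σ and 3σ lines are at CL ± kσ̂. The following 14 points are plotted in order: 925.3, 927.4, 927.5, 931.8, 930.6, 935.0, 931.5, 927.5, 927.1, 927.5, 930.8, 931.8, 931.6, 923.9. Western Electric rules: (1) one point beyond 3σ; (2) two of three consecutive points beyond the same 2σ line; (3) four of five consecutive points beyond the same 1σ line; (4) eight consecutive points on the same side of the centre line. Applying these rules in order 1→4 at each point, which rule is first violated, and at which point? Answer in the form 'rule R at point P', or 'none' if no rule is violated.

none

Zone of each point (C = within 1σ̂, B = 1σ̂–2σ̂, A = 2σ̂–3σ̂, * = beyond 3σ̂; sign = side of CL): 1:-B, 2:-C, 3:-C, 4:+C, 5:+C, 6:+B, 7:+C, 8:-C, 9:-C, 10:-C, 11:+C, 12:+C, 13:+C, 14:-B
No rule fires across all 14 points.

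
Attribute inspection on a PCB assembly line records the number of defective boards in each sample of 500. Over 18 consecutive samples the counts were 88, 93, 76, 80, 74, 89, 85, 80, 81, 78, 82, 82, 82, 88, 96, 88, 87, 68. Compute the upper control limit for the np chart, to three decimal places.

108.147

p̄ = Σdᵢ / (k·n) = 1497 / (18 × 500) = 0.16633
UCL = np̄ + 3·√(np̄(1−p̄)) = 83.1667 + 3 × √(83.1667×0.83367) = 83.1667 + 3 × 8.3267 = 108.1466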